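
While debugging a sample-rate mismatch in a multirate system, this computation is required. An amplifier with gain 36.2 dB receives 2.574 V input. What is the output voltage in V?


Output voltage from dB gain:
V_out = V_in * 10^(gain_dB / 20)
      = 2.574 * 10^(36.2 / 20)
      = 2.574 * 64.565423
      = 166.1914 V

166.1914 V


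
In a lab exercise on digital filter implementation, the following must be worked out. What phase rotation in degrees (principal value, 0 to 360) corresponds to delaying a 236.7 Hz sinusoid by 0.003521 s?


Phase shift from frequency and time delay:
phi = 360 * f * t_delay
    = 360 * 236.7 * 0.003521
    = 300.03 degrees
    mod 360 = 300.03 degrees

300.03 degrees


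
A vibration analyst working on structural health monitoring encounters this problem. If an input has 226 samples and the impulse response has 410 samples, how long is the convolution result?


Linear convolution output length:
L = N + M - 1
  = 226 + 410 - 1
  = 635 samples

635


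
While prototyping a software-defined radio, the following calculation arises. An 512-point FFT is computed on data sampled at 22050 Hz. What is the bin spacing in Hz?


DFT frequency resolution:
df = fs / N
   = 22050 / 512
   = 43.0664 Hz

43.0664 Hz


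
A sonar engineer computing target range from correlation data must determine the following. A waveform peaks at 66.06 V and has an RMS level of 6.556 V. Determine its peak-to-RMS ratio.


Crest factor is the ratio of peak to RMS:
CF = V_peak / V_rms
   = 66.06 / 6.556
   = 10.0763

10.0763


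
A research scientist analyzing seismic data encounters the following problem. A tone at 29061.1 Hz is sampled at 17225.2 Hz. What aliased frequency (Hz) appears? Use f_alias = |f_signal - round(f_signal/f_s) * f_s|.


Compute the nearest integer multiple of fs to the signal:
n = round(29061.1 / 17225.2) = 2
f_alias = |29061.1 - 2 * 17225.2|
        = |29061.1 - 34450.4|
        = 5389.3 Hz

5389.3


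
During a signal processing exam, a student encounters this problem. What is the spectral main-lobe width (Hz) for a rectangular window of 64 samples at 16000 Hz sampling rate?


Main lobe width for a rectangular window:
Width = 2 * fs / N
      = 2 * 16000 / 64
      = 32000 / 64
      = 500.0 Hz

500.0 Hz


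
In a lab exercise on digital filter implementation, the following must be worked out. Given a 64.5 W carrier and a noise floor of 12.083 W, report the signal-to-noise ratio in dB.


SNR in decibels:
SNR = 10 * log10(Ps / Pn)
    = 10 * log10(64.5 / 12.083)
    = 10 * log10(5.3381)
    = 10 * 0.7274
    = 7.27 dB

7.27 dB


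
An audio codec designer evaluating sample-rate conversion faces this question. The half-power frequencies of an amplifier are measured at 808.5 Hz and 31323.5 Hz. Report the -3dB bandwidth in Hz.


Bandwidth is the difference of -3dB frequencies:
BW = f_high - f_low
   = 31323.5 - 808.5
   = 30515.0 Hz

30515.0 Hz


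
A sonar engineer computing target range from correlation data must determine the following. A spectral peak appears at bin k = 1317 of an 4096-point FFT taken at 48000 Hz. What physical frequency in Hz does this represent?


Frequency of DFT bin k:
f_k = k * fs / N
    = 1317 * 48000 / 4096
    = 63216000 / 4096
    = 15433.594 Hz

15433.594 Hz


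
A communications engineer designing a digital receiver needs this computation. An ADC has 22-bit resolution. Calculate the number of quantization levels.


Number of quantization levels = 2^N
= 2^22
= 4194304

4194304


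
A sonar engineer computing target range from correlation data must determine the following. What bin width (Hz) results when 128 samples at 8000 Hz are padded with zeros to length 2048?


Frequency resolution after zero-padding:
N_padded = 128 * 16 = 2048
df = fs / N_padded
   = 8000 / 2048
   = 3.9062 Hz

3.9062 Hz


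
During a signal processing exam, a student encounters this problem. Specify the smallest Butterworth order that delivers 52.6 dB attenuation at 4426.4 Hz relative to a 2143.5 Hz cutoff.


Butterworth filter order formula:
n = log10(10^(A/10) - 1) / (2 * log10(f_stop/f_pass))
10^(52.6/10) - 1 = 181969.0859
f_stop/f_pass = 4426.4 / 2143.5 = 2.065
n = 8.3511 -> ceil = 9

9


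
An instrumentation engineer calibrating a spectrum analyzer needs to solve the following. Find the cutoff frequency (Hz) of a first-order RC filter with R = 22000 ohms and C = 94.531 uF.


Cutoff frequency of a first-order RC filter:
fc = 1 / (2 * pi * R * C)
C = 94.531 uF = 9.4531e-05 F
fc = 1 / (2 * pi * 22000 * 9.4531e-05)
   = 1 / 13.067027386006
   = 0.076528 Hz

0.076528 Hz


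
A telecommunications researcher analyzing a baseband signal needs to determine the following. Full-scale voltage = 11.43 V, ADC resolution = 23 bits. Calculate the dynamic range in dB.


Dynamic range from full-scale to LSB:
V_min = V_max / 2^bits = 11.43 / 2^23
DR = 20 * log10(V_max / V_min)
   = 20 * log10(2^23)
   = 20 * 23 * log10(2)
   = 138.47 dB

138.47 dB


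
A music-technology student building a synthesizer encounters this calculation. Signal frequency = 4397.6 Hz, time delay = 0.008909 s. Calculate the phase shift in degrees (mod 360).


Phase shift from frequency and time delay:
phi = 360 * f * t_delay
    = 360 * 4397.6 * 0.008909
    = 14104.16 degrees
    mod 360 = 64.16 degrees

64.16 degrees


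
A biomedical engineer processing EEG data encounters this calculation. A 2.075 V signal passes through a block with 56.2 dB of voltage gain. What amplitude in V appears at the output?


Output voltage from dB gain:
V_out = V_in * 10^(gain_dB / 20)
      = 2.075 * 10^(56.2 / 20)
      = 2.075 * 645.654229
      = 1339.7325 V

1339.7325 V


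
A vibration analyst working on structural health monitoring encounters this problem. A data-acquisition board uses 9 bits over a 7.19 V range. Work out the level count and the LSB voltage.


Step 1 — number of quantization levels:
L = 2^N = 2^9 = 512

Step 2 — LSB step size:
delta = Vfs / L
      = 7.19 / 512
      = 0.01404297 V

Levels = 512; step size = 0.01404297 V


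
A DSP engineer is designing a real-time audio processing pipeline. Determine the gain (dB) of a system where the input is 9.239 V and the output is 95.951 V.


Voltage gain in dB:
G = 20 * log10(Vout / Vin)
  = 20 * log10(95.951 / 9.239)
  = 20 * log10(10.385431)
  = 20 * 1.016425
  = 20.33 dB

20.33 dB


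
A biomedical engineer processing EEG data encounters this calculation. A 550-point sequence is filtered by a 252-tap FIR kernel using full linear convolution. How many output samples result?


Linear convolution output length:
L = N + M - 1
  = 550 + 252 - 1
  = 801 samples

801


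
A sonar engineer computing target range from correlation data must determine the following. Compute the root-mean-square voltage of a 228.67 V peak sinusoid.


RMS voltage for a sinusoidal waveform:
V_rms = V_peak / sqrt(2)
      = 228.67 / 1.414214
      = 161.694 V

161.694 V


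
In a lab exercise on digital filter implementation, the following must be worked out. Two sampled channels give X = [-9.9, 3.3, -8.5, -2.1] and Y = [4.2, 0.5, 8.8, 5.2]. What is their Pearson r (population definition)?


Pearson correlation coefficient (population):
r = cov(X,Y) / (std(X) * std(Y))
Mean X = -4.3, Mean Y = 4.675
Cov(X,Y) = -11.31
Std(X) = 5.282045, Std(Y) = 2.955821
r = -0.7244

-0.7244


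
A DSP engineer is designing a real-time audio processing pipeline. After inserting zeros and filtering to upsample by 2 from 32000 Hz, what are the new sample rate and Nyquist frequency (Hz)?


Step 1 — output sample rate after interpolation by L:
fs_out = L * fs_in = 2 * 32000 = 64000 Hz

Step 2 — Nyquist frequency of the output stream:
f_Nyq = fs_out / 2 = 64000 / 2 = 32000.0 Hz

fs_out = 64000 Hz; f_Nyquist = 32000.0 Hz


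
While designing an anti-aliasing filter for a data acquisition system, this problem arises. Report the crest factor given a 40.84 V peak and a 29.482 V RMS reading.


Crest factor is the ratio of peak to RMS:
CF = V_peak / V_rms
   = 40.84 / 29.482
   = 1.3853

1.3853


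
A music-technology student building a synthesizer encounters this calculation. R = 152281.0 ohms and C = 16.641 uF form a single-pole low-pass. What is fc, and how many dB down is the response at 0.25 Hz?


Step 1 — cutoff frequency:
fc = 1 / (2*pi*R*C)
C = 16.641 uF = 1.6641e-05 F
fc = 1 / (2*pi*152281.0*1.6641e-05)
   = 0.0628051 Hz

Step 2 — magnitude at f = 0.25 Hz:
|H(f)| = 1 / sqrt(1 + (f/fc)^2)
f/fc = 0.25 / 0.0628051 = 3.980568
|H| = 1 / sqrt(1 + 15.844922) = 0.2436495
|H|_dB = 20*log10(0.2436495) = -12.26 dB

fc = 0.0628051 Hz; |H(0.25 Hz)| = -12.26 dB


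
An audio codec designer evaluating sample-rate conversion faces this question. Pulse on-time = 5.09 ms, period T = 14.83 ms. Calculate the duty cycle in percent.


Duty cycle as a percentage:
DC = (t_on / T) * 100
   = (5.09 / 14.83) * 100
   = 0.343223 * 100
   = 34.32 %

34.32 %


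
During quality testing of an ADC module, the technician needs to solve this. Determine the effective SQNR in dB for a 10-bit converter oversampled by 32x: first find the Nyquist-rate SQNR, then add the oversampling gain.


Step 1 — baseline SQNR at Nyquist:
SQNR_base = 6.02*N + 1.76
          = 6.02*10 + 1.76
          = 61.96 dB

Step 2 — oversampling processing gain:
G = 10*log10(OSR) = 10*log10(32) = 15.05 dB

Step 3 — total:
SQNR_total = 61.96 + 15.05 = 77.01 dB

Base SQNR = 61.96 dB; oversampled SQNR = 77.01 dB


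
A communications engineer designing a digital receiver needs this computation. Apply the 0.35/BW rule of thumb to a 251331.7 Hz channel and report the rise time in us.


Rise time from bandwidth relationship:
tr = 0.35 / BW
   = 0.35 / 251331.7
   = 1.392581994e-06 s
   = 1.3926 us

1.3926 us


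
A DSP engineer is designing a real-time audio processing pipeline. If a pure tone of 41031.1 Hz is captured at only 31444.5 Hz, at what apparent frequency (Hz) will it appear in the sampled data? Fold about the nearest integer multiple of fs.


Compute the nearest integer multiple of fs to the signal:
n = round(41031.1 / 31444.5) = 1
f_alias = |41031.1 - 1 * 31444.5|
        = |41031.1 - 31444.5|
        = 9586.6 Hz

9586.6


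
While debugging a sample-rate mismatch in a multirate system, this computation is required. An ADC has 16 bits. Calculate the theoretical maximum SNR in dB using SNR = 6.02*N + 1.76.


Theoretical SNR for a full-scale sinusoid:
SNR = 6.02 * N + 1.76
    = 6.02 * 16 + 1.76
    = 96.32 + 1.76
    = 98.08 dB

98.08 dB


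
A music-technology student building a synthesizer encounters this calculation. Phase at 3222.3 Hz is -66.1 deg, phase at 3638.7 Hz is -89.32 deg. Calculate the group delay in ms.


Group delay from phase difference:
tau = -d(phi)/d(omega)
d(phi) = -23.22 deg = -0.405265 rad
d(omega) = 2*pi*(3638.7 - 3222.3) = 2616.3184 rad/s
tau = -(-0.405265) / 2616.3184
    = 0.1549 ms

0.1549 ms


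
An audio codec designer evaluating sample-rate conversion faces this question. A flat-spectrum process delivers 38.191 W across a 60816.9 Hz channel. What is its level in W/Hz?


Power spectral density:
PSD = P / BW
    = 38.191 / 60816.9
    = 0.00062797 W/Hz

0.00062797 W/Hz


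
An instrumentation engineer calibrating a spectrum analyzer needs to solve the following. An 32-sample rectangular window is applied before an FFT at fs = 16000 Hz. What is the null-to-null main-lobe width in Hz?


Main lobe width for a rectangular window:
Width = 2 * fs / N
      = 2 * 16000 / 32
      = 32000 / 32
      = 1000.0 Hz

1000.0 Hz


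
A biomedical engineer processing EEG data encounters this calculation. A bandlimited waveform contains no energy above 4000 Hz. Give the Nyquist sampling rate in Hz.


The Nyquist rate is twice the maximum frequency component.
fs_min = 2 * fmax
      = 2 * 4000
      = 8000 Hz

8000


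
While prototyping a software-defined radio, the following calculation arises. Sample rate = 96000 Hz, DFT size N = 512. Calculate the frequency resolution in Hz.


DFT frequency resolution:
df = fs / N
   = 96000 / 512
   = 187.5 Hz

187.5 Hz


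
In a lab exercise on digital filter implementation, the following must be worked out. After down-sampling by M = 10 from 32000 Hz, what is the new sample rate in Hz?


Decimation reduces the sample rate:
fs_out = fs_in / M
       = 32000 / 10
       = 3200.0 Hz

3200.0 Hz


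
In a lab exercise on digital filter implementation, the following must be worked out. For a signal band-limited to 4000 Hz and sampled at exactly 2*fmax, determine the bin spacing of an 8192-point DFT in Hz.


Step 1 — Nyquist sampling rate:
fs = 2 * fmax = 2 * 4000 = 8000 Hz

Step 2 — DFT bin spacing:
df = fs / N = 8000 / 8192 = 0.9766 Hz

0.9766 Hz


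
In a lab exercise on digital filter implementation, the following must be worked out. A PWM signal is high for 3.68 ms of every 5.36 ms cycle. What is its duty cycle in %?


Duty cycle as a percentage:
DC = (t_on / T) * 100
   = (3.68 / 5.36) * 100
   = 0.686567 * 100
   = 68.66 %

68.66 %


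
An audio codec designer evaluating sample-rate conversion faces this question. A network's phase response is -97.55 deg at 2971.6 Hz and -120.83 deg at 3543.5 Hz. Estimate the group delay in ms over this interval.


Group delay from phase difference:
tau = -d(phi)/d(omega)
d(phi) = -23.28 deg = -0.406313 rad
d(omega) = 2*pi*(3543.5 - 2971.6) = 3593.3537 rad/s
tau = -(-0.406313) / 3593.3537
    = 0.1131 ms

0.1131 ms


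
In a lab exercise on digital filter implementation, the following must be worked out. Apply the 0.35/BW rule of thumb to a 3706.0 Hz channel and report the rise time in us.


Rise time from bandwidth relationship:
tr = 0.35 / BW
   = 0.35 / 3706.0
   = 9.44414463e-05 s
   = 94.4414 us

94.4414 us


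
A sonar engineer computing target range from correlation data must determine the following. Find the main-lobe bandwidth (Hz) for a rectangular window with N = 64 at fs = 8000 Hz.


Main lobe width for a rectangular window:
Width = 2 * fs / N
      = 2 * 8000 / 64
      = 16000 / 64
      = 250.0 Hz

250.0 Hz


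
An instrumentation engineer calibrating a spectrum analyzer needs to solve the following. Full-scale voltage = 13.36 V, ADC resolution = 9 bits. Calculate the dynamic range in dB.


Dynamic range from full-scale to LSB:
V_min = V_max / 2^bits = 13.36 / 2^9
DR = 20 * log10(V_max / V_min)
   = 20 * log10(2^9)
   = 20 * 9 * log10(2)
   = 54.19 dB

54.19 dB


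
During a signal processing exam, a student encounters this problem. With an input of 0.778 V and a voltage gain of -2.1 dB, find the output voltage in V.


Output voltage from dB gain:
V_out = V_in * 10^(gain_dB / 20)
      = 0.778 * 10^(-2.1 / 20)
      = 0.778 * 0.785236
      = 0.6109 V

0.6109 V


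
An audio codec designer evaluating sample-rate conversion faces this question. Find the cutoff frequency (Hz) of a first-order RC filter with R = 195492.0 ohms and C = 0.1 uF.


Cutoff frequency of a first-order RC filter:
fc = 1 / (2 * pi * R * C)
C = 0.1 uF = 1e-07 F
fc = 1 / (2 * pi * 195492.0 * 1e-07)
   = 1 / 0.12283124620712
   = 8.141251 Hz

8.141251 Hz


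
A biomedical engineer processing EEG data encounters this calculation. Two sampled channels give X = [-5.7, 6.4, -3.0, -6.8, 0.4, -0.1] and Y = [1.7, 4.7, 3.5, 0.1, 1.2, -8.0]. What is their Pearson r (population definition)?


Pearson correlation coefficient (population):
r = cov(X,Y) / (std(X) * std(Y))
Mean X = -1.4667, Mean Y = 0.5333
Cov(X,Y) = 2.530556
Std(X) = 4.396084, Std(Y) = 4.102303
r = 0.1403

0.1403


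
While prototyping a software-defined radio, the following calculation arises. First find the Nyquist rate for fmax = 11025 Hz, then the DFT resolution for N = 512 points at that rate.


Step 1 — Nyquist sampling rate:
fs = 2 * fmax = 2 * 11025 = 22050 Hz

Step 2 — DFT bin spacing:
df = fs / N = 22050 / 512 = 43.0664 Hz

43.0664 Hz


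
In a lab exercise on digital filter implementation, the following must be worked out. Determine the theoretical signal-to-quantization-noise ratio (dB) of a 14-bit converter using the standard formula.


Theoretical SNR for a full-scale sinusoid:
SNR = 6.02 * N + 1.76
    = 6.02 * 14 + 1.76
    = 84.28 + 1.76
    = 86.04 dB

86.04 dB


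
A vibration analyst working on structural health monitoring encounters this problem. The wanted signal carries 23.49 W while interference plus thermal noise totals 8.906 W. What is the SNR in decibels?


SNR in decibels:
SNR = 10 * log10(Ps / Pn)
    = 10 * log10(23.49 / 8.906)
    = 10 * log10(2.6375)
    = 10 * 0.4212
    = 4.21 dB

4.21 dB


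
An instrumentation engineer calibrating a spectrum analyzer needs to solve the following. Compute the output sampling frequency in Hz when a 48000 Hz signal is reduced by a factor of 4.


Decimation reduces the sample rate:
fs_out = fs_in / M
       = 48000 / 4
       = 12000.0 Hz

12000.0 Hz


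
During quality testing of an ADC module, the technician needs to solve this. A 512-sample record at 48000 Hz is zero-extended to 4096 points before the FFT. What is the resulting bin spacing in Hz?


Frequency resolution after zero-padding:
N_padded = 512 * 8 = 4096
df = fs / N_padded
   = 48000 / 4096
   = 11.7188 Hz

11.7188 Hz


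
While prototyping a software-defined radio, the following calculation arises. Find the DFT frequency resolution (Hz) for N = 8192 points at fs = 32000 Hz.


DFT frequency resolution:
df = fs / N
   = 32000 / 8192
   = 3.9062 Hz

3.9062 Hz


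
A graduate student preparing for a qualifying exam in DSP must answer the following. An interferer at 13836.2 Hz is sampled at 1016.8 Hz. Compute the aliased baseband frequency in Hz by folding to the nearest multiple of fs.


Compute the nearest integer multiple of fs to the signal:
n = round(13836.2 / 1016.8) = 14
f_alias = |13836.2 - 14 * 1016.8|
        = |13836.2 - 14235.2|
        = 399.0 Hz

399.0


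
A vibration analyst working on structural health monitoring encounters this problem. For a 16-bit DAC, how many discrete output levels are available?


Number of quantization levels = 2^N
= 2^16
= 65536

65536


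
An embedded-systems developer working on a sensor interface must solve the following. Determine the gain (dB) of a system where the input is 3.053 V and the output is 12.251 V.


Voltage gain in dB:
G = 20 * log10(Vout / Vin)
  = 20 * log10(12.251 / 3.053)
  = 20 * log10(4.012774)
  = 20 * 0.603445
  = 12.07 dB

12.07 dB


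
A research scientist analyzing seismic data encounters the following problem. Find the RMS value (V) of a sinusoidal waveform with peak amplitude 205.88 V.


RMS voltage for a sinusoidal waveform:
V_rms = V_peak / sqrt(2)
      = 205.88 / 1.414214
      = 145.579 V

145.579 V


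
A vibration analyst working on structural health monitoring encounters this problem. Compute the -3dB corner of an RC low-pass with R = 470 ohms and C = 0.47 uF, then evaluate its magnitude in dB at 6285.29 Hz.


Step 1 — cutoff frequency:
fc = 1 / (2*pi*R*C)
C = 0.47 uF = 4.7e-07 F
fc = 1 / (2*pi*470*4.7e-07)
   = 720.484 Hz

Step 2 — magnitude at f = 6285.29 Hz:
|H(f)| = 1 / sqrt(1 + (f/fc)^2)
f/fc = 6285.29 / 720.484 = 8.723705
|H| = 1 / sqrt(1 + 76.103029) = 0.1138844
|H|_dB = 20*log10(0.1138844) = -18.87 dB

fc = 720.484 Hz; |H(6285.29 Hz)| = -18.87 dB


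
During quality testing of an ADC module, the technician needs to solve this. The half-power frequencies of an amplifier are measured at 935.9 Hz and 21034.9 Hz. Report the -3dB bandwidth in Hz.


Bandwidth is the difference of -3dB frequencies:
BW = f_high - f_low
   = 21034.9 - 935.9
   = 20099.0 Hz

20099.0 Hz


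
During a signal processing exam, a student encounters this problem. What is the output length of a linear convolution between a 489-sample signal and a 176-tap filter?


Linear convolution output length:
L = N + M - 1
  = 489 + 176 - 1
  = 664 samples

664


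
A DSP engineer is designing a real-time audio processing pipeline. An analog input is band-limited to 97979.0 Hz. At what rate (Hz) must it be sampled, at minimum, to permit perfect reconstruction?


The Nyquist rate is twice the maximum frequency component.
fs_min = 2 * fmax
      = 2 * 97979.0
      = 195958.0 Hz

195958.0


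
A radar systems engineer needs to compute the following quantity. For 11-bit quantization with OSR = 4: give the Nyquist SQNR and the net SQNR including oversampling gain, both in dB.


Step 1 — baseline SQNR at Nyquist:
SQNR_base = 6.02*N + 1.76
          = 6.02*11 + 1.76
          = 67.98 dB

Step 2 — oversampling processing gain:
G = 10*log10(OSR) = 10*log10(4) = 6.02 dB

Step 3 — total:
SQNR_total = 67.98 + 6.02 = 74.0 dB

Base SQNR = 67.98 dB; oversampled SQNR = 74.0 dB


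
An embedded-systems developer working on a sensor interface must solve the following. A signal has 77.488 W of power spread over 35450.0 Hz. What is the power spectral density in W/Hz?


Power spectral density:
PSD = P / BW
    = 77.488 / 35450.0
    = 0.00218584 W/Hz

0.00218584 W/Hz


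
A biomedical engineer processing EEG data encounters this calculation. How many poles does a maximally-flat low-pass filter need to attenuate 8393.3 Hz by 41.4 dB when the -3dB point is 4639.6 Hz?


Butterworth filter order formula:
n = log10(10^(A/10) - 1) / (2 * log10(f_stop/f_pass))
10^(41.4/10) - 1 = 13802.8426
f_stop/f_pass = 8393.3 / 4639.6 = 1.8091
n = 8.0403 -> ceil = 9

9


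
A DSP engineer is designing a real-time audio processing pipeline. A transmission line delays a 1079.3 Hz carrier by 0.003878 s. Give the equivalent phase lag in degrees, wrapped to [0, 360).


Phase shift from frequency and time delay:
phi = 360 * f * t_delay
    = 360 * 1079.3 * 0.003878
    = 1506.79 degrees
    mod 360 = 66.79 degrees

66.79 degrees


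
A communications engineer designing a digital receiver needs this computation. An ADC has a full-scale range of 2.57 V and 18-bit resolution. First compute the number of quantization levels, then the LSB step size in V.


Step 1 — number of quantization levels:
L = 2^N = 2^18 = 262144

Step 2 — LSB step size:
delta = Vfs / L
      = 2.57 / 262144
      = 9.8e-06 V

Levels = 262144; step size = 9.8e-06 V


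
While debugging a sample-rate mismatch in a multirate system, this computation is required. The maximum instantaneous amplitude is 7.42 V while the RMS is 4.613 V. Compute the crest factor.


Crest factor is the ratio of peak to RMS:
CF = V_peak / V_rms
   = 7.42 / 4.613
   = 1.6085

1.6085


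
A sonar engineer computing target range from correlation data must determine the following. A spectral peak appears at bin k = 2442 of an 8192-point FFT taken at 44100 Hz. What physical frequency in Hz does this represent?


Frequency of DFT bin k:
f_k = k * fs / N
    = 2442 * 44100 / 8192
    = 107692200 / 8192
    = 13146.021 Hz

13146.021 Hz


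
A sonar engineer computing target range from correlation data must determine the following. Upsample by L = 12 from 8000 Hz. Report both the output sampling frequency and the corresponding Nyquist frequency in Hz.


Step 1 — output sample rate after interpolation by L:
fs_out = L * fs_in = 12 * 8000 = 96000 Hz

Step 2 — Nyquist frequency of the output stream:
f_Nyq = fs_out / 2 = 96000 / 2 = 48000.0 Hz

fs_out = 96000 Hz; f_Nyquist = 48000.0 Hz


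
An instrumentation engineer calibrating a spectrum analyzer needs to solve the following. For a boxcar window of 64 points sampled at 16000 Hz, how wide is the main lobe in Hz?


Main lobe width for a rectangular window:
Width = 2 * fs / N
      = 2 * 16000 / 64
      = 32000 / 64
      = 500.0 Hz

500.0 Hz


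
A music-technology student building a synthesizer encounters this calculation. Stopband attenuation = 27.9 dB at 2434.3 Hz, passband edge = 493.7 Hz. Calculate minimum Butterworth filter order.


Butterworth filter order formula:
n = log10(10^(A/10) - 1) / (2 * log10(f_stop/f_pass))
10^(27.9/10) - 1 = 615.595
f_stop/f_pass = 2434.3 / 493.7 = 4.9307
n = 2.0127 -> ceil = 3

3


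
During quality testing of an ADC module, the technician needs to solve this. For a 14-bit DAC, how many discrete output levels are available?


Number of quantization levels = 2^N
= 2^14
= 16384

16384


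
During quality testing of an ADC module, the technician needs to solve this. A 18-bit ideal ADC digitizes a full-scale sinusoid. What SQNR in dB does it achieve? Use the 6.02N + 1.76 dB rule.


Theoretical SNR for a full-scale sinusoid:
SNR = 6.02 * N + 1.76
    = 6.02 * 18 + 1.76
    = 108.36 + 1.76
    = 110.12 dB

110.12 dB


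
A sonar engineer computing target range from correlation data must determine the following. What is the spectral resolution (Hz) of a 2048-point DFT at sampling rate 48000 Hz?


DFT frequency resolution:
df = fs / N
   = 48000 / 2048
   = 23.4375 Hz

23.4375 Hz


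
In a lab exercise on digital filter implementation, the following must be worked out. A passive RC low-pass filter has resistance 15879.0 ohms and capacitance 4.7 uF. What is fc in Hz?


Cutoff frequency of a first-order RC filter:
fc = 1 / (2 * pi * R * C)
C = 4.7 uF = 4.7e-06 F
fc = 1 / (2 * pi * 15879.0 * 4.7e-06)
   = 1 / 0.46892228761571
   = 2.13255 Hz

2.13255 Hz


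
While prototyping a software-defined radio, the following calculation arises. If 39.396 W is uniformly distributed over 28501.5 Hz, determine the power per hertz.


Power spectral density:
PSD = P / BW
    = 39.396 / 28501.5
    = 0.00138224 W/Hz

0.00138224 W/Hz


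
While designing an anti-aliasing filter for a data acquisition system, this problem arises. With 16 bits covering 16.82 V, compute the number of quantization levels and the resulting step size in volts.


Step 1 — number of quantization levels:
L = 2^N = 2^16 = 65536

Step 2 — LSB step size:
delta = Vfs / L
      = 16.82 / 65536
      = 0.00025665 V

Levels = 65536; step size = 0.00025665 V


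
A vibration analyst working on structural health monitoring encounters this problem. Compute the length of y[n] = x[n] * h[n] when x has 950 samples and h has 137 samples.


Linear convolution output length:
L = N + M - 1
  = 950 + 137 - 1
  = 1086 samples

1086


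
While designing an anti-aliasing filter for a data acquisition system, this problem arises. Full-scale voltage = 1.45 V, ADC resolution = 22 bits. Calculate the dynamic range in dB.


Dynamic range from full-scale to LSB:
V_min = V_max / 2^bits = 1.45 / 2^22
DR = 20 * log10(V_max / V_min)
   = 20 * log10(2^22)
   = 20 * 22 * log10(2)
   = 132.45 dB

132.45 dB


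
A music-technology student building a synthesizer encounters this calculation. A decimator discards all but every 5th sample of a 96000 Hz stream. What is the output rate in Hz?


Decimation reduces the sample rate:
fs_out = fs_in / M
       = 96000 / 5
       = 19200.0 Hz

19200.0 Hz


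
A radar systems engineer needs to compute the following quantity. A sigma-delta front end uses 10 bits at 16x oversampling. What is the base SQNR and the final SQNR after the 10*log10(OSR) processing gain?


Step 1 — baseline SQNR at Nyquist:
SQNR_base = 6.02*N + 1.76
          = 6.02*10 + 1.76
          = 61.96 dB

Step 2 — oversampling processing gain:
G = 10*log10(OSR) = 10*log10(16) = 12.04 dB

Step 3 — total:
SQNR_total = 61.96 + 12.04 = 74.0 dB

Base SQNR = 61.96 dB; oversampled SQNR = 74.0 dB


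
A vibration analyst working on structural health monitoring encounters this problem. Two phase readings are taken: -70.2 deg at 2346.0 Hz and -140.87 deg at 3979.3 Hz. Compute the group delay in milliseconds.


Group delay from phase difference:
tau = -d(phi)/d(omega)
d(phi) = -70.67 deg = -1.233424 rad
d(omega) = 2*pi*(3979.3 - 2346.0) = 10262.3266 rad/s
tau = -(-1.233424) / 10262.3266
    = 0.1202 ms

0.1202 ms


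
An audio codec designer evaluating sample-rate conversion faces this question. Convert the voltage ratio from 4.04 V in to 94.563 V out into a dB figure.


Voltage gain in dB:
G = 20 * log10(Vout / Vin)
  = 20 * log10(94.563 / 4.04)
  = 20 * log10(23.406683)
  = 20 * 1.36934
  = 27.39 dB

27.39 dB


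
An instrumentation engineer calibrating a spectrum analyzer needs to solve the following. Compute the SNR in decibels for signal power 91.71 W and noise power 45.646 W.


SNR in decibels:
SNR = 10 * log10(Ps / Pn)
    = 10 * log10(91.71 / 45.646)
    = 10 * log10(2.0092)
    = 10 * 0.303
    = 3.03 dB

3.03 dB


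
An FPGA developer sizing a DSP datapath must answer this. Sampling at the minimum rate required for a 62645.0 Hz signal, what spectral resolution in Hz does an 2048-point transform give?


Step 1 — Nyquist sampling rate:
fs = 2 * fmax = 2 * 62645.0 = 125290.0 Hz

Step 2 — DFT bin spacing:
df = fs / N = 125290.0 / 2048 = 61.1768 Hz

61.1768 Hz


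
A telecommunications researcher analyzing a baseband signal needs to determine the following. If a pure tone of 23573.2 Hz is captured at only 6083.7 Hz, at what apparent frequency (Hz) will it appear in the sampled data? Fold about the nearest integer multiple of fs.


Compute the nearest integer multiple of fs to the signal:
n = round(23573.2 / 6083.7) = 4
f_alias = |23573.2 - 4 * 6083.7|
        = |23573.2 - 24334.8|
        = 761.6 Hz

761.6


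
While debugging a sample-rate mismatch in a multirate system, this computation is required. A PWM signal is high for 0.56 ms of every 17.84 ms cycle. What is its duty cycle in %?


Duty cycle as a percentage:
DC = (t_on / T) * 100
   = (0.56 / 17.84) * 100
   = 0.03139 * 100
   = 3.14 %

3.14 %


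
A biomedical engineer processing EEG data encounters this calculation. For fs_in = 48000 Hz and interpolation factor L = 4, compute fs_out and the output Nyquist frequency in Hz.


Step 1 — output sample rate after interpolation by L:
fs_out = L * fs_in = 4 * 48000 = 192000 Hz

Step 2 — Nyquist frequency of the output stream:
f_Nyq = fs_out / 2 = 192000 / 2 = 96000.0 Hz

fs_out = 192000 Hz; f_Nyquist = 96000.0 Hz


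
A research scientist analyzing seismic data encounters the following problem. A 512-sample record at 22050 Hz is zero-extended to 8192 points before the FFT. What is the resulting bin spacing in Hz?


Frequency resolution after zero-padding:
N_padded = 512 * 16 = 8192
df = fs / N_padded
   = 22050 / 8192
   = 2.6917 Hz

2.6917 Hz


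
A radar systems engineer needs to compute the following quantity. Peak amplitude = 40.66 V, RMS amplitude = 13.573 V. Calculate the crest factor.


Crest factor is the ratio of peak to RMS:
CF = V_peak / V_rms
   = 40.66 / 13.573
   = 2.9957

2.9957


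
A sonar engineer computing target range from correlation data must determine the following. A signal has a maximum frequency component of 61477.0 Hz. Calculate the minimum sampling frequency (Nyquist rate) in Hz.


The Nyquist rate is twice the maximum frequency component.
fs_min = 2 * fmax
      = 2 * 61477.0
      = 122954.0 Hz

122954.0


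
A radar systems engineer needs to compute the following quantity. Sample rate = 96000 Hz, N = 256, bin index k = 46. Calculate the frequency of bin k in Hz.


Frequency of DFT bin k:
f_k = k * fs / N
    = 46 * 96000 / 256
    = 4416000 / 256
    = 17250.0 Hz

17250.0 Hz


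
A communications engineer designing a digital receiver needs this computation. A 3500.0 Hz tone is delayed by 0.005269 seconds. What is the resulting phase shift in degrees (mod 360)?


Phase shift from frequency and time delay:
phi = 360 * f * t_delay
    = 360 * 3500.0 * 0.005269
    = 6638.94 degrees
    mod 360 = 158.94 degrees

158.94 degrees


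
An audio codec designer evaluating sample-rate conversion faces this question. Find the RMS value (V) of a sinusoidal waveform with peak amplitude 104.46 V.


RMS voltage for a sinusoidal waveform:
V_rms = V_peak / sqrt(2)
      = 104.46 / 1.414214
      = 73.864 V

73.864 V


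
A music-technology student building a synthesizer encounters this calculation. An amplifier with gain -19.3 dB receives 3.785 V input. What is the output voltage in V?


Output voltage from dB gain:
V_out = V_in * 10^(gain_dB / 20)
      = 3.785 * 10^(-19.3 / 20)
      = 3.785 * 0.108393
      = 0.4103 V

0.4103 V


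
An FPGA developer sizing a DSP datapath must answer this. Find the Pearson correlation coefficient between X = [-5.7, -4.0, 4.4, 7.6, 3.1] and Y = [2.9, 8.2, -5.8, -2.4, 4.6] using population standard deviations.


Pearson correlation coefficient (population):
r = cov(X,Y) / (std(X) * std(Y))
Mean X = 1.08, Mean Y = 1.5
Cov(X,Y) = -17.386
Std(X) = 5.087003, Std(Y) = 4.9992
r = -0.6837

-0.6837


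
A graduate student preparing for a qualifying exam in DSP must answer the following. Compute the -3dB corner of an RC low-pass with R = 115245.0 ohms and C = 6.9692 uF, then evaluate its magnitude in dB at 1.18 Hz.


Step 1 — cutoff frequency:
fc = 1 / (2*pi*R*C)
C = 6.9692 uF = 6.9692e-06 F
fc = 1 / (2*pi*115245.0*6.9692e-06)
   = 0.19816 Hz

Step 2 — magnitude at f = 1.18 Hz:
|H(f)| = 1 / sqrt(1 + (f/fc)^2)
f/fc = 1.18 / 0.19816 = 5.954784
|H| = 1 / sqrt(1 + 35.459452) = 0.1656132
|H|_dB = 20*log10(0.1656132) = -15.62 dB

fc = 0.19816 Hz; |H(1.18 Hz)| = -15.62 dB


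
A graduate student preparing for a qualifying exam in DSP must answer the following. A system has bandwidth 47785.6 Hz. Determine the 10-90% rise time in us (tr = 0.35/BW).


Rise time from bandwidth relationship:
tr = 0.35 / BW
   = 0.35 / 47785.6
   = 7.324382241e-06 s
   = 7.3244 us

7.3244 us


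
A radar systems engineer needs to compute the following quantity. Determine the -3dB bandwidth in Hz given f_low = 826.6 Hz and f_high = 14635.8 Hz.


Bandwidth is the difference of -3dB frequencies:
BW = f_high - f_low
   = 14635.8 - 826.6
   = 13809.2 Hz

13809.2 Hz


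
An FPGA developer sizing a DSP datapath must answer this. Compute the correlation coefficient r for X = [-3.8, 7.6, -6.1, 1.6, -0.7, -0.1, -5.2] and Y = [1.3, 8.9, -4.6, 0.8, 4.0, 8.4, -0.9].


Pearson correlation coefficient (population):
r = cov(X,Y) / (std(X) * std(Y))
Mean X = -0.9571, Mean Y = 2.5571
Cov(X,Y) = 15.744694
Std(X) = 4.360491, Std(Y) = 4.540251
r = 0.7953

0.7953


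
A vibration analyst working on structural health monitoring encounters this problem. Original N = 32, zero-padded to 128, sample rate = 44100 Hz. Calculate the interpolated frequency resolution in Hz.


Frequency resolution after zero-padding:
N_padded = 32 * 4 = 128
df = fs / N_padded
   = 44100 / 128
   = 344.5312 Hz

344.5312 Hz


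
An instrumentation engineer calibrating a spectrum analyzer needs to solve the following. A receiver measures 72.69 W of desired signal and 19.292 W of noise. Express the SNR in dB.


SNR in decibels:
SNR = 10 * log10(Ps / Pn)
    = 10 * log10(72.69 / 19.292)
    = 10 * log10(3.7679)
    = 10 * 0.5761
    = 5.76 dB

5.76 dB


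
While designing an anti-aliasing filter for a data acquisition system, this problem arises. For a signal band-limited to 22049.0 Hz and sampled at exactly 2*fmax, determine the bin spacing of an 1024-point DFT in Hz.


Step 1 — Nyquist sampling rate:
fs = 2 * fmax = 2 * 22049.0 = 44098.0 Hz

Step 2 — DFT bin spacing:
df = fs / N = 44098.0 / 1024 = 43.0645 Hz

43.0645 Hz


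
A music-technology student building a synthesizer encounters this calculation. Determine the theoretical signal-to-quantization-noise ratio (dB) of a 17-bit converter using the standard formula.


Theoretical SNR for a full-scale sinusoid:
SNR = 6.02 * N + 1.76
    = 6.02 * 17 + 1.76
    = 102.34 + 1.76
    = 104.1 dB

104.1 dB


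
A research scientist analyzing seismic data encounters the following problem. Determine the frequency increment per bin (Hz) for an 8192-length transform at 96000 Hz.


DFT frequency resolution:
df = fs / N
   = 96000 / 8192
   = 11.7188 Hz

11.7188 Hz


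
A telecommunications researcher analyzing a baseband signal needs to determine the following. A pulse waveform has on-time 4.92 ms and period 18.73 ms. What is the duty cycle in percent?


Duty cycle as a percentage:
DC = (t_on / T) * 100
   = (4.92 / 18.73) * 100
   = 0.26268 * 100
   = 26.27 %

26.27 %


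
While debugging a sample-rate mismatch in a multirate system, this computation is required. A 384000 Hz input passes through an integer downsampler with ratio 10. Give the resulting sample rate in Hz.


Decimation reduces the sample rate:
fs_out = fs_in / M
       = 384000 / 10
       = 38400.0 Hz

38400.0 Hz


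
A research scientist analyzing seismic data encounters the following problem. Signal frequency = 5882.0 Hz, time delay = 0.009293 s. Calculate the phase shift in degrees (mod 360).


Phase shift from frequency and time delay:
phi = 360 * f * t_delay
    = 360 * 5882.0 * 0.009293
    = 19678.11 degrees
    mod 360 = 238.11 degrees

238.11 degrees


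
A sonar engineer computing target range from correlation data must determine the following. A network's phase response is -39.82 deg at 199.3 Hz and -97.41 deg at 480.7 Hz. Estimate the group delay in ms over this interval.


Group delay from phase difference:
tau = -d(phi)/d(omega)
d(phi) = -57.59 deg = -1.005135 rad
d(omega) = 2*pi*(480.7 - 199.3) = 1768.0883 rad/s
tau = -(-1.005135) / 1768.0883
    = 0.5685 ms

0.5685 ms


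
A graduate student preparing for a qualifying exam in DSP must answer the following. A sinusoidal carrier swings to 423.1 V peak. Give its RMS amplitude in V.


RMS voltage for a sinusoidal waveform:
V_rms = V_peak / sqrt(2)
      = 423.1 / 1.414214
      = 299.177 V

299.177 V


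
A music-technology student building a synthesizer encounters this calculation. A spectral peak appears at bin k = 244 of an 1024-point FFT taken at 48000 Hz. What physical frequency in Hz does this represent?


Frequency of DFT bin k:
f_k = k * fs / N
    = 244 * 48000 / 1024
    = 11712000 / 1024
    = 11437.5 Hz

11437.5 Hz


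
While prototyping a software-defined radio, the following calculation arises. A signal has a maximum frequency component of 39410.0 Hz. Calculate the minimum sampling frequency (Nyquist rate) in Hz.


The Nyquist rate is twice the maximum frequency component.
fs_min = 2 * fmax
      = 2 * 39410.0
      = 78820.0 Hz

78820.0


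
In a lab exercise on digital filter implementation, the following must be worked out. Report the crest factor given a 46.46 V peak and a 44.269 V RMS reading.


Crest factor is the ratio of peak to RMS:
CF = V_peak / V_rms
   = 46.46 / 44.269
   = 1.0495

1.0495


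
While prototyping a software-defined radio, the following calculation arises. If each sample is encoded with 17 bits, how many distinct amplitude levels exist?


Number of quantization levels = 2^N
= 2^17
= 131072

131072


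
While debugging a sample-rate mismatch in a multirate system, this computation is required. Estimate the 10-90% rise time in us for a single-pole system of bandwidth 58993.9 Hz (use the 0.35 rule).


Rise time from bandwidth relationship:
tr = 0.35 / BW
   = 0.35 / 58993.9
   = 5.932816783e-06 s
   = 5.9328 us

5.9328 us


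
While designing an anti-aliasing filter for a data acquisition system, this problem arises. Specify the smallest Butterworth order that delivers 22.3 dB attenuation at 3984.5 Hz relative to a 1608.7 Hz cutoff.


Butterworth filter order formula:
n = log10(10^(A/10) - 1) / (2 * log10(f_stop/f_pass))
10^(22.3/10) - 1 = 168.8244
f_stop/f_pass = 3984.5 / 1608.7 = 2.4768
n = 2.8274 -> ceil = 3

3


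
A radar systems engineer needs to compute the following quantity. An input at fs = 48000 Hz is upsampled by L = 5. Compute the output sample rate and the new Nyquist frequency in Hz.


Step 1 — output sample rate after interpolation by L:
fs_out = L * fs_in = 5 * 48000 = 240000 Hz

Step 2 — Nyquist frequency of the output stream:
f_Nyq = fs_out / 2 = 240000 / 2 = 120000.0 Hz

fs_out = 240000 Hz; f_Nyquist = 120000.0 Hz
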